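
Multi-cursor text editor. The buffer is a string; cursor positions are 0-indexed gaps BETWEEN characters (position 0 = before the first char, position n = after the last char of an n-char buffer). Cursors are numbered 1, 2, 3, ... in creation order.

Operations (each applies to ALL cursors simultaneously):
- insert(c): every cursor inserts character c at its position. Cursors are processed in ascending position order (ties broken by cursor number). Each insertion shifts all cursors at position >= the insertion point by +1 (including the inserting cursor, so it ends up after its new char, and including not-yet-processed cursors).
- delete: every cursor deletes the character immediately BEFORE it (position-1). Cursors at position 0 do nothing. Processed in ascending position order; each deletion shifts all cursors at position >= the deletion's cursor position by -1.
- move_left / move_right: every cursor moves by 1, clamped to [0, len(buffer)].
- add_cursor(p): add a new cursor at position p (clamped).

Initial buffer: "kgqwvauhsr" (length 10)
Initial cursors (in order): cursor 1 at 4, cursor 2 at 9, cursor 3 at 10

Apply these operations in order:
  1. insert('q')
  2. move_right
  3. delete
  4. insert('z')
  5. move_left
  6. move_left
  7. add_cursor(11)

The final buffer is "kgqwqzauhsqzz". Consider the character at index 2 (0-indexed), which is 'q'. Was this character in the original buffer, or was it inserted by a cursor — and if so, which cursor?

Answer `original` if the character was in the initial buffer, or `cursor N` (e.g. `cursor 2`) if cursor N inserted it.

Answer: original

Derivation:
After op 1 (insert('q')): buffer="kgqwqvauhsqrq" (len 13), cursors c1@5 c2@11 c3@13, authorship ....1.....2.3
After op 2 (move_right): buffer="kgqwqvauhsqrq" (len 13), cursors c1@6 c2@12 c3@13, authorship ....1.....2.3
After op 3 (delete): buffer="kgqwqauhsq" (len 10), cursors c1@5 c2@10 c3@10, authorship ....1....2
After op 4 (insert('z')): buffer="kgqwqzauhsqzz" (len 13), cursors c1@6 c2@13 c3@13, authorship ....11....223
After op 5 (move_left): buffer="kgqwqzauhsqzz" (len 13), cursors c1@5 c2@12 c3@12, authorship ....11....223
After op 6 (move_left): buffer="kgqwqzauhsqzz" (len 13), cursors c1@4 c2@11 c3@11, authorship ....11....223
After op 7 (add_cursor(11)): buffer="kgqwqzauhsqzz" (len 13), cursors c1@4 c2@11 c3@11 c4@11, authorship ....11....223
Authorship (.=original, N=cursor N): . . . . 1 1 . . . . 2 2 3
Index 2: author = original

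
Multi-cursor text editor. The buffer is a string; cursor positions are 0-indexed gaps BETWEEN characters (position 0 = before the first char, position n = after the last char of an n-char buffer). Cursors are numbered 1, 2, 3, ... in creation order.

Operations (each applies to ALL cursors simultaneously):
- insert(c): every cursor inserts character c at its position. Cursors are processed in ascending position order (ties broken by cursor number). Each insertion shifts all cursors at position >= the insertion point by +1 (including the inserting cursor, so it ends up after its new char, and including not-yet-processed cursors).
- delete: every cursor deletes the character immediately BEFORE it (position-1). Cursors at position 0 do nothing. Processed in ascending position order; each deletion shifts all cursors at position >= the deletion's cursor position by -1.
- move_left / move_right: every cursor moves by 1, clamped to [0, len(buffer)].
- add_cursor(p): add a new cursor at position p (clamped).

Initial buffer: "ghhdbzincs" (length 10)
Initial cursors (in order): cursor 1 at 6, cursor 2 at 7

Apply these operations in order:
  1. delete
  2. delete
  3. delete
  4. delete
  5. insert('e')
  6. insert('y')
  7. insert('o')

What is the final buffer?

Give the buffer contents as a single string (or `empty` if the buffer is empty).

After op 1 (delete): buffer="ghhdbncs" (len 8), cursors c1@5 c2@5, authorship ........
After op 2 (delete): buffer="ghhncs" (len 6), cursors c1@3 c2@3, authorship ......
After op 3 (delete): buffer="gncs" (len 4), cursors c1@1 c2@1, authorship ....
After op 4 (delete): buffer="ncs" (len 3), cursors c1@0 c2@0, authorship ...
After op 5 (insert('e')): buffer="eencs" (len 5), cursors c1@2 c2@2, authorship 12...
After op 6 (insert('y')): buffer="eeyyncs" (len 7), cursors c1@4 c2@4, authorship 1212...
After op 7 (insert('o')): buffer="eeyyooncs" (len 9), cursors c1@6 c2@6, authorship 121212...

Answer: eeyyooncs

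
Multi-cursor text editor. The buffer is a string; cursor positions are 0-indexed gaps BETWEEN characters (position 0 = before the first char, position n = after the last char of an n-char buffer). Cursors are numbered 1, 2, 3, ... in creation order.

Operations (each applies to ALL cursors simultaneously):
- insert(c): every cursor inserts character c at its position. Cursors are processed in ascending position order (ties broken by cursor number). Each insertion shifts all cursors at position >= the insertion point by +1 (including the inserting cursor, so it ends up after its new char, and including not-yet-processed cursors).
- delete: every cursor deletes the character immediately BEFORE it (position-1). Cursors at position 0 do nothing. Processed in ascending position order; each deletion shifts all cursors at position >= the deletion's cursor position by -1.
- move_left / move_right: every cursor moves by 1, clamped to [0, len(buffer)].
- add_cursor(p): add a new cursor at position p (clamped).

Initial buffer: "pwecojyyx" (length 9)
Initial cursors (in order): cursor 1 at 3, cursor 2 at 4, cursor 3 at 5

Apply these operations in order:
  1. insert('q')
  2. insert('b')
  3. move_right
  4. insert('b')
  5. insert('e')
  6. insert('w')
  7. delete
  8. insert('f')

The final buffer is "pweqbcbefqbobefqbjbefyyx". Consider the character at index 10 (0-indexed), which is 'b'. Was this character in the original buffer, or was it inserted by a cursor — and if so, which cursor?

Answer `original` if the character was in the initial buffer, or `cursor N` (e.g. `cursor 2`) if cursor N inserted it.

Answer: cursor 2

Derivation:
After op 1 (insert('q')): buffer="pweqcqoqjyyx" (len 12), cursors c1@4 c2@6 c3@8, authorship ...1.2.3....
After op 2 (insert('b')): buffer="pweqbcqboqbjyyx" (len 15), cursors c1@5 c2@8 c3@11, authorship ...11.22.33....
After op 3 (move_right): buffer="pweqbcqboqbjyyx" (len 15), cursors c1@6 c2@9 c3@12, authorship ...11.22.33....
After op 4 (insert('b')): buffer="pweqbcbqbobqbjbyyx" (len 18), cursors c1@7 c2@11 c3@15, authorship ...11.122.233.3...
After op 5 (insert('e')): buffer="pweqbcbeqbobeqbjbeyyx" (len 21), cursors c1@8 c2@13 c3@18, authorship ...11.1122.2233.33...
After op 6 (insert('w')): buffer="pweqbcbewqbobewqbjbewyyx" (len 24), cursors c1@9 c2@15 c3@21, authorship ...11.11122.22233.333...
After op 7 (delete): buffer="pweqbcbeqbobeqbjbeyyx" (len 21), cursors c1@8 c2@13 c3@18, authorship ...11.1122.2233.33...
After op 8 (insert('f')): buffer="pweqbcbefqbobefqbjbefyyx" (len 24), cursors c1@9 c2@15 c3@21, authorship ...11.11122.22233.333...
Authorship (.=original, N=cursor N): . . . 1 1 . 1 1 1 2 2 . 2 2 2 3 3 . 3 3 3 . . .
Index 10: author = 2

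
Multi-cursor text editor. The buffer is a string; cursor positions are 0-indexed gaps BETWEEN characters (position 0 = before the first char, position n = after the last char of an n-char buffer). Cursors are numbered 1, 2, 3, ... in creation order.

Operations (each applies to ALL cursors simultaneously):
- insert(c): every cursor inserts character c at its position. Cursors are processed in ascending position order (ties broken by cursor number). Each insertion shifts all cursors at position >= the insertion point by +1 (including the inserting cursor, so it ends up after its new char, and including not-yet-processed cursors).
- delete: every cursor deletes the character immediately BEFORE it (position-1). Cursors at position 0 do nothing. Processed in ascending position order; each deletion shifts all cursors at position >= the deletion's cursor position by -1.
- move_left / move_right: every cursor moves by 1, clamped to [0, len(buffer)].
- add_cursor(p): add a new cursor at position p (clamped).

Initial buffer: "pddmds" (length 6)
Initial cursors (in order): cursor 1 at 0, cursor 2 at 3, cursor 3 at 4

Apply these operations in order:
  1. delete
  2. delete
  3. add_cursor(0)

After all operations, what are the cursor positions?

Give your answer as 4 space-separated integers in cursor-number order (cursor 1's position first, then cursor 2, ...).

After op 1 (delete): buffer="pdds" (len 4), cursors c1@0 c2@2 c3@2, authorship ....
After op 2 (delete): buffer="ds" (len 2), cursors c1@0 c2@0 c3@0, authorship ..
After op 3 (add_cursor(0)): buffer="ds" (len 2), cursors c1@0 c2@0 c3@0 c4@0, authorship ..

Answer: 0 0 0 0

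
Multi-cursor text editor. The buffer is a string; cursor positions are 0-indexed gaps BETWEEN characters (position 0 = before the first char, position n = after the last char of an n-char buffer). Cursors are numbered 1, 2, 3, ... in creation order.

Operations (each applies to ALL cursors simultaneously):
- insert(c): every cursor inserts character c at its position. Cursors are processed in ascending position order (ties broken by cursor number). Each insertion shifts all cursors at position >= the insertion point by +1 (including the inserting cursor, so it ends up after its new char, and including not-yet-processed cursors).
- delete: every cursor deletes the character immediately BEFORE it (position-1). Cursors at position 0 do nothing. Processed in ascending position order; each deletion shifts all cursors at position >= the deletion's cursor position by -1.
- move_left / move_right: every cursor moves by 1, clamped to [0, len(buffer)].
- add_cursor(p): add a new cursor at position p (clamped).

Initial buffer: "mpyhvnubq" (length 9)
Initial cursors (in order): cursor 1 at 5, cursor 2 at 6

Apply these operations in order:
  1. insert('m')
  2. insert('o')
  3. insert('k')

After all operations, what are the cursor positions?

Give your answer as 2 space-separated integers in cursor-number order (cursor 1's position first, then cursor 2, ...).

After op 1 (insert('m')): buffer="mpyhvmnmubq" (len 11), cursors c1@6 c2@8, authorship .....1.2...
After op 2 (insert('o')): buffer="mpyhvmonmoubq" (len 13), cursors c1@7 c2@10, authorship .....11.22...
After op 3 (insert('k')): buffer="mpyhvmoknmokubq" (len 15), cursors c1@8 c2@12, authorship .....111.222...

Answer: 8 12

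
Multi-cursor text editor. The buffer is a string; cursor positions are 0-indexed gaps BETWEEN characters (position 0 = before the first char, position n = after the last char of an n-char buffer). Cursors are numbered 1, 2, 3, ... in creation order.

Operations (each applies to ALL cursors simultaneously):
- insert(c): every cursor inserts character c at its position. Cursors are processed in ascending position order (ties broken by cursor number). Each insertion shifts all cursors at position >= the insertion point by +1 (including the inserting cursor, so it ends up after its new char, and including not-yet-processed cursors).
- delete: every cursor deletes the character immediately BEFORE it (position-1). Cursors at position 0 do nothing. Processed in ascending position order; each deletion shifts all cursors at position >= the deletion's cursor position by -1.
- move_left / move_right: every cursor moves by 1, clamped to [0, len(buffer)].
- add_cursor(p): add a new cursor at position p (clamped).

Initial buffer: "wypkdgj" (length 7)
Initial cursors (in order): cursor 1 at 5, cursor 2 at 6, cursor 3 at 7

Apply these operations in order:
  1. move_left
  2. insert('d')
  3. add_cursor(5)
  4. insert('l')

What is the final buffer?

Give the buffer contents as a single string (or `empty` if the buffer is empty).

After op 1 (move_left): buffer="wypkdgj" (len 7), cursors c1@4 c2@5 c3@6, authorship .......
After op 2 (insert('d')): buffer="wypkdddgdj" (len 10), cursors c1@5 c2@7 c3@9, authorship ....1.2.3.
After op 3 (add_cursor(5)): buffer="wypkdddgdj" (len 10), cursors c1@5 c4@5 c2@7 c3@9, authorship ....1.2.3.
After op 4 (insert('l')): buffer="wypkdllddlgdlj" (len 14), cursors c1@7 c4@7 c2@10 c3@13, authorship ....114.22.33.

Answer: wypkdllddlgdlj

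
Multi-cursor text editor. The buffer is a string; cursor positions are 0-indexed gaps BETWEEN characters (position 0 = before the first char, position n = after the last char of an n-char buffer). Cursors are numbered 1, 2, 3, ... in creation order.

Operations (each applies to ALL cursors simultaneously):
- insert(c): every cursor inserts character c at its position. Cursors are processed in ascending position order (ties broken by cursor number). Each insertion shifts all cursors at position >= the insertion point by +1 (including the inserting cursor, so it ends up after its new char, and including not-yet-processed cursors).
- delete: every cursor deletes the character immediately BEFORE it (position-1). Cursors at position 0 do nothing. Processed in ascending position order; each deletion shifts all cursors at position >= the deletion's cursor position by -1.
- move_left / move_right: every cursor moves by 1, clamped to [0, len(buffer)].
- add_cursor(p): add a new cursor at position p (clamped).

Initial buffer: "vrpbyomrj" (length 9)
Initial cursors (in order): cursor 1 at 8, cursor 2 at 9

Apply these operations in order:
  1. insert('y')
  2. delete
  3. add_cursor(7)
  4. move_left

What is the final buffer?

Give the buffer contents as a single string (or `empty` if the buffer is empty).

After op 1 (insert('y')): buffer="vrpbyomryjy" (len 11), cursors c1@9 c2@11, authorship ........1.2
After op 2 (delete): buffer="vrpbyomrj" (len 9), cursors c1@8 c2@9, authorship .........
After op 3 (add_cursor(7)): buffer="vrpbyomrj" (len 9), cursors c3@7 c1@8 c2@9, authorship .........
After op 4 (move_left): buffer="vrpbyomrj" (len 9), cursors c3@6 c1@7 c2@8, authorship .........

Answer: vrpbyomrj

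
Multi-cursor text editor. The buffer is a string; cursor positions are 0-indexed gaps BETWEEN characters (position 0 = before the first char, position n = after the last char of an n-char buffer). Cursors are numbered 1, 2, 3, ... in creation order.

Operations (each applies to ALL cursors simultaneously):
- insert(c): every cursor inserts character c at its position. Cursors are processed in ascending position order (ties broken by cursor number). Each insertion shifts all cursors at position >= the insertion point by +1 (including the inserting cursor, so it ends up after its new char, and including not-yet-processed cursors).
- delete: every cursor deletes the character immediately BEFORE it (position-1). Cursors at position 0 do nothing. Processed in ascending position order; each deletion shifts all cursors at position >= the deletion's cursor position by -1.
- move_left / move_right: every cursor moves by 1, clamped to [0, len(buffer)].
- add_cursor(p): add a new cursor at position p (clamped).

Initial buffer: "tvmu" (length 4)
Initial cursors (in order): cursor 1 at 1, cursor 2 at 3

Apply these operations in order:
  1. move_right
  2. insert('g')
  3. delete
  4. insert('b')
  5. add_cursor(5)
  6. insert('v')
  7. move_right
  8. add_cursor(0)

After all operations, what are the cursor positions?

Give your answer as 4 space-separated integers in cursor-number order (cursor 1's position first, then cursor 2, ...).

After op 1 (move_right): buffer="tvmu" (len 4), cursors c1@2 c2@4, authorship ....
After op 2 (insert('g')): buffer="tvgmug" (len 6), cursors c1@3 c2@6, authorship ..1..2
After op 3 (delete): buffer="tvmu" (len 4), cursors c1@2 c2@4, authorship ....
After op 4 (insert('b')): buffer="tvbmub" (len 6), cursors c1@3 c2@6, authorship ..1..2
After op 5 (add_cursor(5)): buffer="tvbmub" (len 6), cursors c1@3 c3@5 c2@6, authorship ..1..2
After op 6 (insert('v')): buffer="tvbvmuvbv" (len 9), cursors c1@4 c3@7 c2@9, authorship ..11..322
After op 7 (move_right): buffer="tvbvmuvbv" (len 9), cursors c1@5 c3@8 c2@9, authorship ..11..322
After op 8 (add_cursor(0)): buffer="tvbvmuvbv" (len 9), cursors c4@0 c1@5 c3@8 c2@9, authorship ..11..322

Answer: 5 9 8 0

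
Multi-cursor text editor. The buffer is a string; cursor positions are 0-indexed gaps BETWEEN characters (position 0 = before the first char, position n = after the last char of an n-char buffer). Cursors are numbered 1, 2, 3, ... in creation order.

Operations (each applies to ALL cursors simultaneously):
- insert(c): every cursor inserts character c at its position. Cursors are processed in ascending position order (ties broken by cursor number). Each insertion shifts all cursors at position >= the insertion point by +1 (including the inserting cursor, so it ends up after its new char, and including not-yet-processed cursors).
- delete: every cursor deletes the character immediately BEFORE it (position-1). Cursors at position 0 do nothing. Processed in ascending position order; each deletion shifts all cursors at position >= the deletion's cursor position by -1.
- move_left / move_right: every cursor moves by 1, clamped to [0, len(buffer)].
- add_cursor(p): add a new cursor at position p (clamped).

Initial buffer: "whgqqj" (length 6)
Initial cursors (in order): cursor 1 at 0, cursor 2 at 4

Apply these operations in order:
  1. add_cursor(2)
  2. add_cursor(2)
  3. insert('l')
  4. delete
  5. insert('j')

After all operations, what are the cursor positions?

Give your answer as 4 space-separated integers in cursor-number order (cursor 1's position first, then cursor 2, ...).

Answer: 1 8 5 5

Derivation:
After op 1 (add_cursor(2)): buffer="whgqqj" (len 6), cursors c1@0 c3@2 c2@4, authorship ......
After op 2 (add_cursor(2)): buffer="whgqqj" (len 6), cursors c1@0 c3@2 c4@2 c2@4, authorship ......
After op 3 (insert('l')): buffer="lwhllgqlqj" (len 10), cursors c1@1 c3@5 c4@5 c2@8, authorship 1..34..2..
After op 4 (delete): buffer="whgqqj" (len 6), cursors c1@0 c3@2 c4@2 c2@4, authorship ......
After op 5 (insert('j')): buffer="jwhjjgqjqj" (len 10), cursors c1@1 c3@5 c4@5 c2@8, authorship 1..34..2..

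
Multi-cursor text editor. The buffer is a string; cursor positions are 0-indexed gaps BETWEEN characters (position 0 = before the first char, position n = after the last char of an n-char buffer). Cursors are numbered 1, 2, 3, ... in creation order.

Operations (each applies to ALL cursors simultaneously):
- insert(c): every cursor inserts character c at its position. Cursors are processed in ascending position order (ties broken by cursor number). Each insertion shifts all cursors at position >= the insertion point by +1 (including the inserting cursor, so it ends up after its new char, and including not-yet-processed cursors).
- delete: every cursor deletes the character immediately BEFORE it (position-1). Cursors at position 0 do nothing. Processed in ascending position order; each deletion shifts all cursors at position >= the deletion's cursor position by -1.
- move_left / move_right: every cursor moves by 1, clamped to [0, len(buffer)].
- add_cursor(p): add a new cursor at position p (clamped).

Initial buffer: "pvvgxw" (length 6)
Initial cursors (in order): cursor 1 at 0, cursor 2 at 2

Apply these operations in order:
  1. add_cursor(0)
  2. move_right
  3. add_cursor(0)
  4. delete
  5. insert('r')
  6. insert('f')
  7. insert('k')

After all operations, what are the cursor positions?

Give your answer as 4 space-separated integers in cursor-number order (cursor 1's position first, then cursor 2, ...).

Answer: 9 13 9 9

Derivation:
After op 1 (add_cursor(0)): buffer="pvvgxw" (len 6), cursors c1@0 c3@0 c2@2, authorship ......
After op 2 (move_right): buffer="pvvgxw" (len 6), cursors c1@1 c3@1 c2@3, authorship ......
After op 3 (add_cursor(0)): buffer="pvvgxw" (len 6), cursors c4@0 c1@1 c3@1 c2@3, authorship ......
After op 4 (delete): buffer="vgxw" (len 4), cursors c1@0 c3@0 c4@0 c2@1, authorship ....
After op 5 (insert('r')): buffer="rrrvrgxw" (len 8), cursors c1@3 c3@3 c4@3 c2@5, authorship 134.2...
After op 6 (insert('f')): buffer="rrrfffvrfgxw" (len 12), cursors c1@6 c3@6 c4@6 c2@9, authorship 134134.22...
After op 7 (insert('k')): buffer="rrrfffkkkvrfkgxw" (len 16), cursors c1@9 c3@9 c4@9 c2@13, authorship 134134134.222...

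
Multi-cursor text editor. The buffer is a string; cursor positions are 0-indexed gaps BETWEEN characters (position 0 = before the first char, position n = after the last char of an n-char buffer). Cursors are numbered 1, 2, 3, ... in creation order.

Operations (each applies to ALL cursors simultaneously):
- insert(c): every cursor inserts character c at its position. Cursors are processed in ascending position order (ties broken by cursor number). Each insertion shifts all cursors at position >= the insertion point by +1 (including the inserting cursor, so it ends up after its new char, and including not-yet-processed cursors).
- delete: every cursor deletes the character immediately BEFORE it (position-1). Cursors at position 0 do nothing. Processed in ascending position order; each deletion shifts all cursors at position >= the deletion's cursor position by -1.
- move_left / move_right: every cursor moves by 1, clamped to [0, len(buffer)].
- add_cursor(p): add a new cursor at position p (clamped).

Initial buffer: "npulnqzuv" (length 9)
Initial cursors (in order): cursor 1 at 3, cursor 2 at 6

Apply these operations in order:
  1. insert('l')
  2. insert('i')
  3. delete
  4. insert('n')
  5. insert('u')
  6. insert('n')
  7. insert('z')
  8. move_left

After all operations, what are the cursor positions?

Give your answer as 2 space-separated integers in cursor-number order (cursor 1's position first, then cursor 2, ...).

After op 1 (insert('l')): buffer="npullnqlzuv" (len 11), cursors c1@4 c2@8, authorship ...1...2...
After op 2 (insert('i')): buffer="npulilnqlizuv" (len 13), cursors c1@5 c2@10, authorship ...11...22...
After op 3 (delete): buffer="npullnqlzuv" (len 11), cursors c1@4 c2@8, authorship ...1...2...
After op 4 (insert('n')): buffer="npulnlnqlnzuv" (len 13), cursors c1@5 c2@10, authorship ...11...22...
After op 5 (insert('u')): buffer="npulnulnqlnuzuv" (len 15), cursors c1@6 c2@12, authorship ...111...222...
After op 6 (insert('n')): buffer="npulnunlnqlnunzuv" (len 17), cursors c1@7 c2@14, authorship ...1111...2222...
After op 7 (insert('z')): buffer="npulnunzlnqlnunzzuv" (len 19), cursors c1@8 c2@16, authorship ...11111...22222...
After op 8 (move_left): buffer="npulnunzlnqlnunzzuv" (len 19), cursors c1@7 c2@15, authorship ...11111...22222...

Answer: 7 15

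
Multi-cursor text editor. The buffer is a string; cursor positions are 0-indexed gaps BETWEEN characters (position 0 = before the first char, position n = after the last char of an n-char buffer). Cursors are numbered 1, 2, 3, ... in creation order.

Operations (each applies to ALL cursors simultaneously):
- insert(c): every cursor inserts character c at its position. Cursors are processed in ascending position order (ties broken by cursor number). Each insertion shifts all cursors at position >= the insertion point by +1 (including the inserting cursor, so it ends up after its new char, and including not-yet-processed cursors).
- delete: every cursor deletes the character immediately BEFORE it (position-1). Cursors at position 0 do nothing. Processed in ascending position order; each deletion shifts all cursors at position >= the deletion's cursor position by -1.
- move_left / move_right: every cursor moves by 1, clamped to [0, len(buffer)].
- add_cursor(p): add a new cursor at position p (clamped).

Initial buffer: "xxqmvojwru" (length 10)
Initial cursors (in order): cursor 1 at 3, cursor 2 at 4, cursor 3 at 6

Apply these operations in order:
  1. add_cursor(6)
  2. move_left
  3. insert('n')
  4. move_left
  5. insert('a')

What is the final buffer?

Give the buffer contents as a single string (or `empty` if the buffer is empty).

After op 1 (add_cursor(6)): buffer="xxqmvojwru" (len 10), cursors c1@3 c2@4 c3@6 c4@6, authorship ..........
After op 2 (move_left): buffer="xxqmvojwru" (len 10), cursors c1@2 c2@3 c3@5 c4@5, authorship ..........
After op 3 (insert('n')): buffer="xxnqnmvnnojwru" (len 14), cursors c1@3 c2@5 c3@9 c4@9, authorship ..1.2..34.....
After op 4 (move_left): buffer="xxnqnmvnnojwru" (len 14), cursors c1@2 c2@4 c3@8 c4@8, authorship ..1.2..34.....
After op 5 (insert('a')): buffer="xxanqanmvnaanojwru" (len 18), cursors c1@3 c2@6 c3@12 c4@12, authorship ..11.22..3344.....

Answer: xxanqanmvnaanojwru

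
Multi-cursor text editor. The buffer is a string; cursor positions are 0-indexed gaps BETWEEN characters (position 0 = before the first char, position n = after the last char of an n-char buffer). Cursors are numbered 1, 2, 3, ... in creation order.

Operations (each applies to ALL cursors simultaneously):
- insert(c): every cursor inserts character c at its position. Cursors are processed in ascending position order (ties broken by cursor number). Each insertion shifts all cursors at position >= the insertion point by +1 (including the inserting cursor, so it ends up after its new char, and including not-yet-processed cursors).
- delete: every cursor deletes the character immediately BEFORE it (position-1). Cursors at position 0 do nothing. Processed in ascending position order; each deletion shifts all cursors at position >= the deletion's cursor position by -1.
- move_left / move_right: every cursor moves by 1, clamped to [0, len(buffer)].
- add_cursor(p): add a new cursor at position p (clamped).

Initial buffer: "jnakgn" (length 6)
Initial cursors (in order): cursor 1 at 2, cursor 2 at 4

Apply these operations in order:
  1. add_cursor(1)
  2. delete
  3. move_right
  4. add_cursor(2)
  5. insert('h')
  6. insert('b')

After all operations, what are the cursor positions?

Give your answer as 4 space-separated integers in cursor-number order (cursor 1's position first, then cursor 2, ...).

Answer: 5 10 5 10

Derivation:
After op 1 (add_cursor(1)): buffer="jnakgn" (len 6), cursors c3@1 c1@2 c2@4, authorship ......
After op 2 (delete): buffer="agn" (len 3), cursors c1@0 c3@0 c2@1, authorship ...
After op 3 (move_right): buffer="agn" (len 3), cursors c1@1 c3@1 c2@2, authorship ...
After op 4 (add_cursor(2)): buffer="agn" (len 3), cursors c1@1 c3@1 c2@2 c4@2, authorship ...
After op 5 (insert('h')): buffer="ahhghhn" (len 7), cursors c1@3 c3@3 c2@6 c4@6, authorship .13.24.
After op 6 (insert('b')): buffer="ahhbbghhbbn" (len 11), cursors c1@5 c3@5 c2@10 c4@10, authorship .1313.2424.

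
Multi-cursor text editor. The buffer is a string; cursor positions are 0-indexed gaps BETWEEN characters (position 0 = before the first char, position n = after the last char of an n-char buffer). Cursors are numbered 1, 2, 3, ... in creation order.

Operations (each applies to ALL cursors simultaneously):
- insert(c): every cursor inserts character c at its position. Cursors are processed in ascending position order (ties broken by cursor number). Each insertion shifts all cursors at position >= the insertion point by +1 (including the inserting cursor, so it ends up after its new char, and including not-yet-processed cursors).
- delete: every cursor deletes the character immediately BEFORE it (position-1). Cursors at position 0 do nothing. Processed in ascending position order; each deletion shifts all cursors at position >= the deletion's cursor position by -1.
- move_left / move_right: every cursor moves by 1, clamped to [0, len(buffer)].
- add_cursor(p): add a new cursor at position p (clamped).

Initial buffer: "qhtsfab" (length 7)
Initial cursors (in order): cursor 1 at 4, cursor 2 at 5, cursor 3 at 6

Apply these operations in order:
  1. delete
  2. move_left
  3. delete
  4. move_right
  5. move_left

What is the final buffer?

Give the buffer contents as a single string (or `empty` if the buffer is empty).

After op 1 (delete): buffer="qhtb" (len 4), cursors c1@3 c2@3 c3@3, authorship ....
After op 2 (move_left): buffer="qhtb" (len 4), cursors c1@2 c2@2 c3@2, authorship ....
After op 3 (delete): buffer="tb" (len 2), cursors c1@0 c2@0 c3@0, authorship ..
After op 4 (move_right): buffer="tb" (len 2), cursors c1@1 c2@1 c3@1, authorship ..
After op 5 (move_left): buffer="tb" (len 2), cursors c1@0 c2@0 c3@0, authorship ..

Answer: tb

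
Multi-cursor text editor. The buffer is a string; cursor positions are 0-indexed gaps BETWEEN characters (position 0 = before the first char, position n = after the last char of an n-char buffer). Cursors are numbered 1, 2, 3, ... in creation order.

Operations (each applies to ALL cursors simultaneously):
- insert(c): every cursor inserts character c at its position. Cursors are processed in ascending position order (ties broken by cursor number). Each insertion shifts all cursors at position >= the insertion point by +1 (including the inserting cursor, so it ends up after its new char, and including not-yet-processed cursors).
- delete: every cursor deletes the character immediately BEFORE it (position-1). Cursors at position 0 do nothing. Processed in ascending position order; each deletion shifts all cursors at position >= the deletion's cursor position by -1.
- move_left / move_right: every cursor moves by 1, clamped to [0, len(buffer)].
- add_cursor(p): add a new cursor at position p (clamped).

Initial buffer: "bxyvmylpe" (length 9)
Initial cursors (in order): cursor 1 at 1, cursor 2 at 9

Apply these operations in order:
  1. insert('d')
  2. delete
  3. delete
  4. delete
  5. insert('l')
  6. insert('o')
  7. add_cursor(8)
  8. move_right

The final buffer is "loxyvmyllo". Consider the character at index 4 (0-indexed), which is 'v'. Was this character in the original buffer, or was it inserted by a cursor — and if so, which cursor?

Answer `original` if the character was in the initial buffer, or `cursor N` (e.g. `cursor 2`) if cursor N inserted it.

After op 1 (insert('d')): buffer="bdxyvmylped" (len 11), cursors c1@2 c2@11, authorship .1........2
After op 2 (delete): buffer="bxyvmylpe" (len 9), cursors c1@1 c2@9, authorship .........
After op 3 (delete): buffer="xyvmylp" (len 7), cursors c1@0 c2@7, authorship .......
After op 4 (delete): buffer="xyvmyl" (len 6), cursors c1@0 c2@6, authorship ......
After op 5 (insert('l')): buffer="lxyvmyll" (len 8), cursors c1@1 c2@8, authorship 1......2
After op 6 (insert('o')): buffer="loxyvmyllo" (len 10), cursors c1@2 c2@10, authorship 11......22
After op 7 (add_cursor(8)): buffer="loxyvmyllo" (len 10), cursors c1@2 c3@8 c2@10, authorship 11......22
After op 8 (move_right): buffer="loxyvmyllo" (len 10), cursors c1@3 c3@9 c2@10, authorship 11......22
Authorship (.=original, N=cursor N): 1 1 . . . . . . 2 2
Index 4: author = original

Answer: original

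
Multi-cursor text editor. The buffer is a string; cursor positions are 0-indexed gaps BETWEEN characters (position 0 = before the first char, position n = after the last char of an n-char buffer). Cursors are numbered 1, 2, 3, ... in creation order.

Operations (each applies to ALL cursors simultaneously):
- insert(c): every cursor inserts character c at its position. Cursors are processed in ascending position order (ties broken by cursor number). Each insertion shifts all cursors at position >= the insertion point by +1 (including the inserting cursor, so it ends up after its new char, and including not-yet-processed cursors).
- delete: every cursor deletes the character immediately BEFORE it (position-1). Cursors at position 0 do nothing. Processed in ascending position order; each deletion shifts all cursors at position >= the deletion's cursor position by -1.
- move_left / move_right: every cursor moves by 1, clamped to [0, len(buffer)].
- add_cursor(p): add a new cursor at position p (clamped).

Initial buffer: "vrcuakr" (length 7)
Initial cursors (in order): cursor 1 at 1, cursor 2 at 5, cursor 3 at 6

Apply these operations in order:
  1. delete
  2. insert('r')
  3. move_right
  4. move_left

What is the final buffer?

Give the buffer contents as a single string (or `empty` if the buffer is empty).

Answer: rrcurrr

Derivation:
After op 1 (delete): buffer="rcur" (len 4), cursors c1@0 c2@3 c3@3, authorship ....
After op 2 (insert('r')): buffer="rrcurrr" (len 7), cursors c1@1 c2@6 c3@6, authorship 1...23.
After op 3 (move_right): buffer="rrcurrr" (len 7), cursors c1@2 c2@7 c3@7, authorship 1...23.
After op 4 (move_left): buffer="rrcurrr" (len 7), cursors c1@1 c2@6 c3@6, authorship 1...23.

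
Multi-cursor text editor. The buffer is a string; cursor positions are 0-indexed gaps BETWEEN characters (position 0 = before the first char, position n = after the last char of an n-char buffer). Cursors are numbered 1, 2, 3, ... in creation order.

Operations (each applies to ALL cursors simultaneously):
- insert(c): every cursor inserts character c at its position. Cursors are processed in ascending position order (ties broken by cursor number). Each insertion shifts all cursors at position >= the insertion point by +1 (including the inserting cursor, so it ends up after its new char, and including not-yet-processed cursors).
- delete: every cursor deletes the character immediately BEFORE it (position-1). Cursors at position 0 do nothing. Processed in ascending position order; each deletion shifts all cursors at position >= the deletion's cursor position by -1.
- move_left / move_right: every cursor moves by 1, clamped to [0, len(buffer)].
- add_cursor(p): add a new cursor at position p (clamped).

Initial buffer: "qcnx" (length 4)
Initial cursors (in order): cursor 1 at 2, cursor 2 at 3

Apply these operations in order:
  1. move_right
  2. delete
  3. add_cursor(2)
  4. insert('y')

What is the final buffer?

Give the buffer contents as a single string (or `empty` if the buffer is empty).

After op 1 (move_right): buffer="qcnx" (len 4), cursors c1@3 c2@4, authorship ....
After op 2 (delete): buffer="qc" (len 2), cursors c1@2 c2@2, authorship ..
After op 3 (add_cursor(2)): buffer="qc" (len 2), cursors c1@2 c2@2 c3@2, authorship ..
After op 4 (insert('y')): buffer="qcyyy" (len 5), cursors c1@5 c2@5 c3@5, authorship ..123

Answer: qcyyy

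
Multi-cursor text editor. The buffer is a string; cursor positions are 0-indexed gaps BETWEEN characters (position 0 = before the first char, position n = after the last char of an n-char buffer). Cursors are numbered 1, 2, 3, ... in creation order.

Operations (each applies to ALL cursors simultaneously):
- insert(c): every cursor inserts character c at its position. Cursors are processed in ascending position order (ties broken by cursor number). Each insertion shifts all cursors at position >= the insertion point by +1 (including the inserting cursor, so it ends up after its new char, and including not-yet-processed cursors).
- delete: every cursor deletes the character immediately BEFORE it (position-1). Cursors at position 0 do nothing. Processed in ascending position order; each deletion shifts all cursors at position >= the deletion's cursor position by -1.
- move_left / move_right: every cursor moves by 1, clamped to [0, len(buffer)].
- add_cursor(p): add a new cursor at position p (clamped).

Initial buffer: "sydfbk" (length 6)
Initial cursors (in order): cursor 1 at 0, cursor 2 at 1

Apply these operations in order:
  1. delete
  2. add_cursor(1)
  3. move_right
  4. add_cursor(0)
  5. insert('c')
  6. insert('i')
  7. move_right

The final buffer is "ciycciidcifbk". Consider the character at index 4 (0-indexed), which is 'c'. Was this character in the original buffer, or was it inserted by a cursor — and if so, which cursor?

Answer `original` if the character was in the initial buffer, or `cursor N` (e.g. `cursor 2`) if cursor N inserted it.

Answer: cursor 2

Derivation:
After op 1 (delete): buffer="ydfbk" (len 5), cursors c1@0 c2@0, authorship .....
After op 2 (add_cursor(1)): buffer="ydfbk" (len 5), cursors c1@0 c2@0 c3@1, authorship .....
After op 3 (move_right): buffer="ydfbk" (len 5), cursors c1@1 c2@1 c3@2, authorship .....
After op 4 (add_cursor(0)): buffer="ydfbk" (len 5), cursors c4@0 c1@1 c2@1 c3@2, authorship .....
After op 5 (insert('c')): buffer="cyccdcfbk" (len 9), cursors c4@1 c1@4 c2@4 c3@6, authorship 4.12.3...
After op 6 (insert('i')): buffer="ciycciidcifbk" (len 13), cursors c4@2 c1@7 c2@7 c3@10, authorship 44.1212.33...
After op 7 (move_right): buffer="ciycciidcifbk" (len 13), cursors c4@3 c1@8 c2@8 c3@11, authorship 44.1212.33...
Authorship (.=original, N=cursor N): 4 4 . 1 2 1 2 . 3 3 . . .
Index 4: author = 2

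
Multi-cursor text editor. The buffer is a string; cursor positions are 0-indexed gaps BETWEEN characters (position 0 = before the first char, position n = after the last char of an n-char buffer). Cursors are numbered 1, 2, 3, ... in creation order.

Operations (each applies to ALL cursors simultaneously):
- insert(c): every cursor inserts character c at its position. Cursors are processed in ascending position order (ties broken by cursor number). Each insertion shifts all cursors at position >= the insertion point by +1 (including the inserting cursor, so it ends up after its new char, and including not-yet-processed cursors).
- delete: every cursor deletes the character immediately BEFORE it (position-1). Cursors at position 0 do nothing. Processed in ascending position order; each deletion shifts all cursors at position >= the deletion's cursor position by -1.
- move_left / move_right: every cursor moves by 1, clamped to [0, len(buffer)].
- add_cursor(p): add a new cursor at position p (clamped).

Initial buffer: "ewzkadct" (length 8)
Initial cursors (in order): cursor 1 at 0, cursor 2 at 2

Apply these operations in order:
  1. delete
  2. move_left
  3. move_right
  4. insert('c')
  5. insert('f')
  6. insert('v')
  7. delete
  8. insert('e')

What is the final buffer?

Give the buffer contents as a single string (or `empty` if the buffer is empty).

After op 1 (delete): buffer="ezkadct" (len 7), cursors c1@0 c2@1, authorship .......
After op 2 (move_left): buffer="ezkadct" (len 7), cursors c1@0 c2@0, authorship .......
After op 3 (move_right): buffer="ezkadct" (len 7), cursors c1@1 c2@1, authorship .......
After op 4 (insert('c')): buffer="ecczkadct" (len 9), cursors c1@3 c2@3, authorship .12......
After op 5 (insert('f')): buffer="eccffzkadct" (len 11), cursors c1@5 c2@5, authorship .1212......
After op 6 (insert('v')): buffer="eccffvvzkadct" (len 13), cursors c1@7 c2@7, authorship .121212......
After op 7 (delete): buffer="eccffzkadct" (len 11), cursors c1@5 c2@5, authorship .1212......
After op 8 (insert('e')): buffer="eccffeezkadct" (len 13), cursors c1@7 c2@7, authorship .121212......

Answer: eccffeezkadct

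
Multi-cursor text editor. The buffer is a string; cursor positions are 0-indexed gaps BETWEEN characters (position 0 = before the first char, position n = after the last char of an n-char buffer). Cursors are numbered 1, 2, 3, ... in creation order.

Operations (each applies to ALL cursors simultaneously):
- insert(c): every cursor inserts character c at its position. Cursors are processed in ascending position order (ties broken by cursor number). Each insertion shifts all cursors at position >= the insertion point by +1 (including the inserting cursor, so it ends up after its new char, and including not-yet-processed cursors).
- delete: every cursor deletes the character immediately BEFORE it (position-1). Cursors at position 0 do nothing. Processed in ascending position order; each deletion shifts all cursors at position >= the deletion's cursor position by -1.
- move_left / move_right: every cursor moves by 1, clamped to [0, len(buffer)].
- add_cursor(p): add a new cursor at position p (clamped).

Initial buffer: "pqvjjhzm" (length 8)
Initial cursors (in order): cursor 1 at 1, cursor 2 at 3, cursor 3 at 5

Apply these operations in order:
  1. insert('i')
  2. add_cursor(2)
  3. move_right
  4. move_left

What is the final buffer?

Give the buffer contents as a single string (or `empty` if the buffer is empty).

Answer: piqvijjihzm

Derivation:
After op 1 (insert('i')): buffer="piqvijjihzm" (len 11), cursors c1@2 c2@5 c3@8, authorship .1..2..3...
After op 2 (add_cursor(2)): buffer="piqvijjihzm" (len 11), cursors c1@2 c4@2 c2@5 c3@8, authorship .1..2..3...
After op 3 (move_right): buffer="piqvijjihzm" (len 11), cursors c1@3 c4@3 c2@6 c3@9, authorship .1..2..3...
After op 4 (move_left): buffer="piqvijjihzm" (len 11), cursors c1@2 c4@2 c2@5 c3@8, authorship .1..2..3...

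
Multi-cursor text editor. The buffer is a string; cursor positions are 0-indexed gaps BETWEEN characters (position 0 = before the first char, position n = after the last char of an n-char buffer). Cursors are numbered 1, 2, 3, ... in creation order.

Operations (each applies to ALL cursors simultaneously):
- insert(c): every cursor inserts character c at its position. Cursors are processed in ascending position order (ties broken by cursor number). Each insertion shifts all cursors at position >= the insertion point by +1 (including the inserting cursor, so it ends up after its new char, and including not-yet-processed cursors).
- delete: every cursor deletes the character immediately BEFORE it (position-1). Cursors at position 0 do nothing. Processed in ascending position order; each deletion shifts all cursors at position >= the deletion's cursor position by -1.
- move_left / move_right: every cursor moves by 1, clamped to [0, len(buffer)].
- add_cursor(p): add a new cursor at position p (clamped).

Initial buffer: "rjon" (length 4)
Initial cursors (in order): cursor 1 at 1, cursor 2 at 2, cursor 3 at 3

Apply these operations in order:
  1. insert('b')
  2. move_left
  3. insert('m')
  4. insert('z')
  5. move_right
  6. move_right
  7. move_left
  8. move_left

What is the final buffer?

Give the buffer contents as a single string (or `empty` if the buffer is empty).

After op 1 (insert('b')): buffer="rbjbobn" (len 7), cursors c1@2 c2@4 c3@6, authorship .1.2.3.
After op 2 (move_left): buffer="rbjbobn" (len 7), cursors c1@1 c2@3 c3@5, authorship .1.2.3.
After op 3 (insert('m')): buffer="rmbjmbombn" (len 10), cursors c1@2 c2@5 c3@8, authorship .11.22.33.
After op 4 (insert('z')): buffer="rmzbjmzbomzbn" (len 13), cursors c1@3 c2@7 c3@11, authorship .111.222.333.
After op 5 (move_right): buffer="rmzbjmzbomzbn" (len 13), cursors c1@4 c2@8 c3@12, authorship .111.222.333.
After op 6 (move_right): buffer="rmzbjmzbomzbn" (len 13), cursors c1@5 c2@9 c3@13, authorship .111.222.333.
After op 7 (move_left): buffer="rmzbjmzbomzbn" (len 13), cursors c1@4 c2@8 c3@12, authorship .111.222.333.
After op 8 (move_left): buffer="rmzbjmzbomzbn" (len 13), cursors c1@3 c2@7 c3@11, authorship .111.222.333.

Answer: rmzbjmzbomzbn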